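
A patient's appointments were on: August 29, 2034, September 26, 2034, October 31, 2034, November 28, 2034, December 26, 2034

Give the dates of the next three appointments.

These are Tuesdays with 28, 35, 28, 28-day gaps.
Each is the final Tuesday of its month — August 29, 2034 is past the 28th, so '4th Tuesday' doesn't fit.
Last Tuesday of January 2035: January 30, 2035.
Last Tuesday of February 2035: February 27, 2035.
March 2035 ends with Tuesday March 27, 2035.

January 30, 2035; February 27, 2035; March 27, 2035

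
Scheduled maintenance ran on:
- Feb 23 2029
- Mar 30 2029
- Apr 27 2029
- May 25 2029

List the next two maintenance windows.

Jun 29 2029, Jul 27 2029

Every date is a Friday; gaps 35, 28, 28 days.
Each is the last Friday of its month (at least one falls on the 29th or later, ruling out '4th Friday').
June 2029 ends with Friday Jun 29 2029.
July 2029 ends with Friday Jul 27 2029.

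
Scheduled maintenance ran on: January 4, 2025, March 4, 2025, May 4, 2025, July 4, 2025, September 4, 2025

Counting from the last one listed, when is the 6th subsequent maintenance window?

September 4, 2026

Gaps: 59, 61, 61, 62 days — not constant. Every event is on the 4th of the month.
Pattern: the 4th of every 2 months.
Next: November 2025 → November 4, 2025.
Next: January 2026 → January 4, 2026.
Next: March 2026 → March 4, 2026.
Next: May 2026 → May 4, 2026.
Next: July 2026 → July 4, 2026.
Next: September 2026 → September 4, 2026.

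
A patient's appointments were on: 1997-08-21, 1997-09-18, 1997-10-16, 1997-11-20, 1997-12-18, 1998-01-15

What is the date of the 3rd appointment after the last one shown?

These are Thursdays at 28- or 35-day spacing (28, 28, 35, 28, 28).
The pattern: 3rd Thursday of the month.
February 1998 — 3rd Thursday is 1998-02-19.
March 1998 — 3rd Thursday is 1998-03-19.
April 1998 — 3rd Thursday is 1998-04-16.

1998-04-16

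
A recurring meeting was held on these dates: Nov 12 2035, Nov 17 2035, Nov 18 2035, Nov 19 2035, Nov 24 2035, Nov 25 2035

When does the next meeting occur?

Every event lands on a Monday or Saturday or Sunday (gaps cycle 5, 1, 1, 5, 1).
So the schedule is: every Monday, Saturday and Sunday.
Next Monday: Nov 26 2035.

Nov 26 2035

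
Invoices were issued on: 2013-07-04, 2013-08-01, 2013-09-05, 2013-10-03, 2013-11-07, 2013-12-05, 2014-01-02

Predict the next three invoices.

2014-02-06, 2014-03-06, 2014-04-03

These are Thursdays at 28- or 35-day spacing (28, 35, 28, 35, 28, 28).
The pattern: 1st Thursday of the month.
February 2014 — 1st Thursday is 2014-02-06.
1st Thursday of March 2014: 2014-03-06.
April 2014 — 1st Thursday is 2014-04-03.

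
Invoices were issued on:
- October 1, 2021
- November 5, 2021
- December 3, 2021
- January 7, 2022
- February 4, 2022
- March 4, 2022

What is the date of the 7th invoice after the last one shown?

October 7, 2022

Gaps: 35, 28, 35, 28, 28 days — a mix of 28 and 35. Every date is a Friday.
Each is the 1st Friday of its month.
April 2022 — 1st Friday is April 1, 2022.
May 2022 — 1st Friday is May 6, 2022.
1st Friday of June 2022: June 3, 2022.
July 2022 — 1st Friday is July 1, 2022.
1st Friday of August 2022: August 5, 2022.
1st Friday of September 2022: September 2, 2022.
1st Friday of October 2022: October 7, 2022.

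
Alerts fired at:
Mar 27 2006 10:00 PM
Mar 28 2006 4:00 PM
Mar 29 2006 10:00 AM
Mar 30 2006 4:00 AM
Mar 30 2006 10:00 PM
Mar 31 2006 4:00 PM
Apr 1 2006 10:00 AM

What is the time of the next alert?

Apr 2 2006 4:00 AM

Gaps: 18, 18, 18, 18, 18, 18 hours — each event is 18 hours after the previous one.
Apr 1 2006 10:00 AM + 18 h = Apr 2 2006 4:00 AM.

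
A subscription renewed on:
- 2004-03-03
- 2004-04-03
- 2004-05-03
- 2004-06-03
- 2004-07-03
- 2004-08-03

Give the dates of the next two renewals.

The day-of-month is always 3 (31, 30, 31, 30, 31 days between events).
So this recurs on the 3rd of each month.
September 2004: 2004-09-03.
Next: October 2004 → 2004-10-03.

2004-09-03, 2004-10-03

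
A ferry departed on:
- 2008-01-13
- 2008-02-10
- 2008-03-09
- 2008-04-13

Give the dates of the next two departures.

All dates are Sundays, 28, 28, 35 days apart.
Specifically, the 2nd Sunday of each month.
2nd Sunday of May 2008: 2008-05-11.
June 2008 — 2nd Sunday is 2008-06-08.

2008-05-11, 2008-06-08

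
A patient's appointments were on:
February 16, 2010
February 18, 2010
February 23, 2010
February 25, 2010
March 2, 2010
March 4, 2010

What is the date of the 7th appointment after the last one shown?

Gaps: 2, 5, 2, 5, 2 days — not constant, but cyclic with period 2.
The events fall on every Tuesday and Thursday.
The following Tuesday is March 9, 2010.
Next Thursday: March 11, 2010.
Next Tuesday: March 16, 2010.
Next Thursday: March 18, 2010.
Next Tuesday: March 23, 2010.
The following Thursday is March 25, 2010.
The following Tuesday is March 30, 2010.

March 30, 2010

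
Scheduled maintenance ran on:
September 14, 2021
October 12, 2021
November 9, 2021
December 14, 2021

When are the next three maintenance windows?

January 11, 2022; February 8, 2022; March 8, 2022

All dates are Tuesdays, 28, 28, 35 days apart.
Specifically, the 2nd Tuesday of each month.
2nd Tuesday of January 2022: January 11, 2022.
February 2022 — 2nd Tuesday is February 8, 2022.
March 2022 — 2nd Tuesday is March 8, 2022.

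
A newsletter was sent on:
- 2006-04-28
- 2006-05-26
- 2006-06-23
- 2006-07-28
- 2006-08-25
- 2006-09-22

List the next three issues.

All dates are Fridays, 28, 28, 35, 28, 28 days apart.
Specifically, the 4th Friday of each month.
4th Friday of October 2006: 2006-10-27.
4th Friday of November 2006: 2006-11-24.
December 2006 — 4th Friday is 2006-12-22.

2006-10-27, 2006-11-24, 2006-12-22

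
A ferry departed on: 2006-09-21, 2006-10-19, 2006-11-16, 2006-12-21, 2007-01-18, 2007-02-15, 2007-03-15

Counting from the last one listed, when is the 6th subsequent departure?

2007-09-20

Gaps: 28, 28, 35, 28, 28, 28 days — a mix of 28 and 35. Every date is a Thursday.
Each is the 3rd Thursday of its month.
April 2007 — 3rd Thursday is 2007-04-19.
May 2007 — 3rd Thursday is 2007-05-17.
June 2007 — 3rd Thursday is 2007-06-21.
3rd Thursday of July 2007: 2007-07-19.
3rd Thursday of August 2007: 2007-08-16.
September 2007 — 3rd Thursday is 2007-09-20.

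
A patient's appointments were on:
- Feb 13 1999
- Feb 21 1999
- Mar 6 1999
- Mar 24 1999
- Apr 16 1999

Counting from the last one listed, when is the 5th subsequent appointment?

Oct 23 1999

The spacing grows by 5 each time: 8, 13, 18, 23 days.
Next gap: 28 days. Apr 16 1999 + 28 days = May 14 1999.
Next gap: 33 days. May 14 1999 + 33 days = Jun 16 1999.
Next gap: 38 days. Jun 16 1999 + 38 days = Jul 24 1999.
Next gap: 43 days. Jul 24 1999 + 43 days = Sep 5 1999.
Next gap: 48 days. Sep 5 1999 + 48 days = Oct 23 1999.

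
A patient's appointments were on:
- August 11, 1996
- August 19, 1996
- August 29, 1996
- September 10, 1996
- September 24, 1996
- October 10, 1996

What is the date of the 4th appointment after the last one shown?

January 2, 1997

The spacing grows by 2 each time: 8, 10, 12, 14, 16 days.
Next gap: 18 days. October 10, 1996 + 18 days = October 28, 1996.
Next gap: 20 days. October 28, 1996 + 20 days = November 17, 1996.
Next gap: 22 days. November 17, 1996 + 22 days = December 9, 1996.
Next gap: 24 days. December 9, 1996 + 24 days = January 2, 1997.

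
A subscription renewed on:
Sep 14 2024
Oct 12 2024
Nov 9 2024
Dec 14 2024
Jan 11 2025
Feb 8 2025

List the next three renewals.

Mar 8 2025, Apr 12 2025, May 10 2025

Gaps: 28, 28, 35, 28, 28 days — a mix of 28 and 35. Every date is a Saturday.
Each is the 2nd Saturday of its month.
March 2025 — 2nd Saturday is Mar 8 2025.
2nd Saturday of April 2025: Apr 12 2025.
May 2025 — 2nd Saturday is May 10 2025.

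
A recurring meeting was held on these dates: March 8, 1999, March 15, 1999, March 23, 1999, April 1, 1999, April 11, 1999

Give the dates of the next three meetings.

April 22, 1999; May 4, 1999; May 17, 1999

Intervals are 7, 8, 9, 10 days — an arithmetic progression with common difference 1.
Next gap: 11 days. April 11, 1999 + 11 days = April 22, 1999.
Next gap: 12 days. April 22, 1999 + 12 days = May 4, 1999.
Next gap: 13 days. May 4, 1999 + 13 days = May 17, 1999.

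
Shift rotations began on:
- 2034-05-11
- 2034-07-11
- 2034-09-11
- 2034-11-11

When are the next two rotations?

The day-of-month is always 11 (61, 62, 61 days between events).
So this recurs on the 11th of every 2 months.
January 2035: 2035-01-11.
March 2035: 2035-03-11.

2035-01-11, 2035-03-11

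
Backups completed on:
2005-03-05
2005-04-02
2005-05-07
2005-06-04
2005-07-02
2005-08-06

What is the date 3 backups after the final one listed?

2005-11-05

Gaps: 28, 35, 28, 28, 35 days — a mix of 28 and 35. Every date is a Saturday.
Each is the 1st Saturday of its month.
September 2005 — 1st Saturday is 2005-09-03.
October 2005 — 1st Saturday is 2005-10-01.
1st Saturday of November 2005: 2005-11-05.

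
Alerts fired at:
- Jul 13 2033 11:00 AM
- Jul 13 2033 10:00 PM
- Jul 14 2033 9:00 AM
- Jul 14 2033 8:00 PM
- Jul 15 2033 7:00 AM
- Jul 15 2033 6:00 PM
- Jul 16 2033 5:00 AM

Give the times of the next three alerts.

Spacing: 11, 11, 11, 11, 11, 11 h — constant 11 h.
Jul 16 2033 5:00 AM + 11 h = Jul 16 2033 4:00 PM.
Jul 16 2033 4:00 PM + 11 h = Jul 17 2033 3:00 AM.
Jul 17 2033 3:00 AM + 11 h = Jul 17 2033 2:00 PM.

Jul 16 2033 4:00 PM, Jul 17 2033 3:00 AM, Jul 17 2033 2:00 PM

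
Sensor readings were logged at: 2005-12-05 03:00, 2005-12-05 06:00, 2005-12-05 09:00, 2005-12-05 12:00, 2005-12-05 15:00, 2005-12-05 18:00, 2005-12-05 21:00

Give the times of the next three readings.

2005-12-06 00:00, 2005-12-06 03:00, 2005-12-06 06:00

The interval is a steady 3 hours (3, 3, 3, 3, 3, 3).
2005-12-05 21:00 + 3 h = 2005-12-06 00:00.
2005-12-06 00:00 + 3 h = 2005-12-06 03:00.
2005-12-06 03:00 + 3 h = 2005-12-06 06:00.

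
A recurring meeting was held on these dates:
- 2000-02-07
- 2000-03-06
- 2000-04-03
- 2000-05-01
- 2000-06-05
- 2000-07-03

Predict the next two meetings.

2000-08-07, 2000-09-04

These are Mondays at 28- or 35-day spacing (28, 28, 28, 35, 28).
The pattern: 1st Monday of the month.
August 2000 — 1st Monday is 2000-08-07.
1st Monday of September 2000: 2000-09-04.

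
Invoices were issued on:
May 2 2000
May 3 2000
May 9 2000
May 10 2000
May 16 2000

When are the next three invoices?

May 17 2000, May 23 2000, May 24 2000

Every event lands on a Tuesday or Wednesday (gaps cycle 1, 6, 1, 6).
So the schedule is: every Tuesday and Wednesday.
The following Wednesday is May 17 2000.
The following Tuesday is May 23 2000.
Next Wednesday: May 24 2000.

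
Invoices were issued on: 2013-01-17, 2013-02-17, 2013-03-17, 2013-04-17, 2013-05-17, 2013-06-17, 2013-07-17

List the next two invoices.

2013-08-17, 2013-09-17

Gaps: 31, 28, 31, 30, 31, 30 days — not constant. Every event is on the 17th of the month.
Pattern: the 17th of each month.
August 2013: 2013-08-17.
September 2013: 2013-09-17.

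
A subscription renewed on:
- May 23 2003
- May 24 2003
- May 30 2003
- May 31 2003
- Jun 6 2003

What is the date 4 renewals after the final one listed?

The gap pattern 1, 6, 1, 6 repeats every 2 events.
These are the Fridays and Saturdays of each week.
Next Saturday: Jun 7 2003.
Next Friday: Jun 13 2003.
The following Saturday is Jun 14 2003.
Next Friday: Jun 20 2003.

Jun 20 2003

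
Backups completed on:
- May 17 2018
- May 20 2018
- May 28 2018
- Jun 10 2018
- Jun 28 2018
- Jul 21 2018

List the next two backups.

Aug 18 2018, Sep 20 2018

Intervals are 3, 8, 13, 18, 23 days — an arithmetic progression with common difference 5.
Next gap: 28 days. Jul 21 2018 + 28 days = Aug 18 2018.
Next gap: 33 days. Aug 18 2018 + 33 days = Sep 20 2018.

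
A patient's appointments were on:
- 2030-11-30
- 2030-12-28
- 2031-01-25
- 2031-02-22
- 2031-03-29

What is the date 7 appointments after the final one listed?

These are Saturdays with 28, 28, 28, 35-day gaps.
Each is the final Saturday of its month — 2030-11-30 is past the 28th, so '4th Saturday' doesn't fit.
Last Saturday of April 2031: 2031-04-26.
May 2031 ends with Saturday 2031-05-31.
Last Saturday of June 2031: 2031-06-28.
Last Saturday of July 2031: 2031-07-26.
August 2031 ends with Saturday 2031-08-30.
Last Saturday of September 2031: 2031-09-27.
October 2031 ends with Saturday 2031-10-25.

2031-10-25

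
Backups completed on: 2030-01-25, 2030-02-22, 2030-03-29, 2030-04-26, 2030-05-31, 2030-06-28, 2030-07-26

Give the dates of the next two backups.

2030-08-30, 2030-09-27

All Fridays; the gaps (28, 35, 28, 35, 28, 28) vary with month length.
This is the last Friday of each month.
Last Friday of August 2030: 2030-08-30.
Last Friday of September 2030: 2030-09-27.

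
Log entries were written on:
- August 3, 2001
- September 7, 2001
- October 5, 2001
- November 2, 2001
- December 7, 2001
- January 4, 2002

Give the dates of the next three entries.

These are Fridays at 28- or 35-day spacing (35, 28, 28, 35, 28).
The pattern: 1st Friday of the month.
February 2002 — 1st Friday is February 1, 2002.
March 2002 — 1st Friday is March 1, 2002.
April 2002 — 1st Friday is April 5, 2002.

February 1, 2002; March 1, 2002; April 5, 2002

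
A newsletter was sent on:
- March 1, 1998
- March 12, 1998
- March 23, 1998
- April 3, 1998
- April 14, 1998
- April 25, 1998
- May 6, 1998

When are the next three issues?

Every event comes 11 days after the last (11, 11, 11, 11, 11, 11).
May 6, 1998 + 11 days = May 17, 1998.
May 17, 1998 + 11 days = May 28, 1998.
May 28, 1998 + 11 days = June 8, 1998.

May 17, 1998; May 28, 1998; June 8, 1998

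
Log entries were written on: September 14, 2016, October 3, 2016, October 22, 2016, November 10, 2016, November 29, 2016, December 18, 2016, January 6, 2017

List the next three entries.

Every event comes 19 days after the last (19, 19, 19, 19, 19, 19).
January 6, 2017 + 19 days = January 25, 2017.
January 25, 2017 + 19 days = February 13, 2017.
February 13, 2017 + 19 days = March 4, 2017.

January 25, 2017; February 13, 2017; March 4, 2017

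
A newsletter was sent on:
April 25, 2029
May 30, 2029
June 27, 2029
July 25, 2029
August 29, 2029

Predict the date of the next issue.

September 26, 2029

Every date is a Wednesday; gaps 35, 28, 28, 35 days.
Each is the last Wednesday of its month (at least one falls on the 29th or later, ruling out '4th Wednesday').
September 2029 ends with Wednesday September 26, 2029.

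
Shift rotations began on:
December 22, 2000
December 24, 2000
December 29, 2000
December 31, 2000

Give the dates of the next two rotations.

Gaps: 2, 5, 2 days — not constant, but cyclic with period 2.
The events fall on every Friday and Sunday.
Next Friday: January 5, 2001.
The following Sunday is January 7, 2001.

January 5, 2001; January 7, 2001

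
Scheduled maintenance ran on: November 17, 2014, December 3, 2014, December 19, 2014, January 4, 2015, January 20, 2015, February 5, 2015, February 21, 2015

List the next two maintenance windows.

March 9, 2015; March 25, 2015

The spacing is 16, 16, 16, 16, 16, 16 days — always 16 days.
February 21, 2015 + 16 days = March 9, 2015.
March 9, 2015 + 16 days = March 25, 2015.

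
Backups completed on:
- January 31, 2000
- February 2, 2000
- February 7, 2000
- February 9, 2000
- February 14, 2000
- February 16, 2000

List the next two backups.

February 21, 2000; February 23, 2000

Gaps: 2, 5, 2, 5, 2 days — not constant, but cyclic with period 2.
The events fall on every Monday and Wednesday.
Next Monday: February 21, 2000.
The following Wednesday is February 23, 2000.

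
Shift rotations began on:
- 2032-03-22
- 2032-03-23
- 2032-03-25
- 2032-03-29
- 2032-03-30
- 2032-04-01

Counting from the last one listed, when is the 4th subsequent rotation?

The gap pattern 1, 2, 4, 1, 2 repeats every 3 events.
These are the Mondays, Tuesdays and Thursdays of each week.
Next Monday: 2032-04-05.
Next Tuesday: 2032-04-06.
The following Thursday is 2032-04-08.
The following Monday is 2032-04-12.

2032-04-12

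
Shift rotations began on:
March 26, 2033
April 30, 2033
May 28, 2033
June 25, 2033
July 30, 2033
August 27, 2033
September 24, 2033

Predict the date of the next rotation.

Every date is a Saturday; gaps 35, 28, 28, 35, 28, 28 days.
Each is the last Saturday of its month (at least one falls on the 29th or later, ruling out '4th Saturday').
October 2033 ends with Saturday October 29, 2033.

October 29, 2033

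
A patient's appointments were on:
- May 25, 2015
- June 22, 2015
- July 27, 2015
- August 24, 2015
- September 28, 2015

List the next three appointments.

October 26, 2015; November 23, 2015; December 28, 2015

All dates are Mondays, 28, 35, 28, 35 days apart.
Specifically, the 4th Monday of each month.
4th Monday of October 2015: October 26, 2015.
4th Monday of November 2015: November 23, 2015.
December 2015 — 4th Monday is December 28, 2015.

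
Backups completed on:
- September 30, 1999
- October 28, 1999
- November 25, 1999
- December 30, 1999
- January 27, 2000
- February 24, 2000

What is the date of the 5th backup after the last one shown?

July 27, 2000

All Thursdays; the gaps (28, 28, 35, 28, 28) vary with month length.
This is the last Thursday of each month.
Last Thursday of March 2000: March 30, 2000.
Last Thursday of April 2000: April 27, 2000.
May 2000 ends with Thursday May 25, 2000.
June 2000 ends with Thursday June 29, 2000.
July 2000 ends with Thursday July 27, 2000.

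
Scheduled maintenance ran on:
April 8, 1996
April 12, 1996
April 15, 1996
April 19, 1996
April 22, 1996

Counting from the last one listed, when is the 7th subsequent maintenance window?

Gaps: 4, 3, 4, 3 days — not constant, but cyclic with period 2.
The events fall on every Monday and Friday.
Next Friday: April 26, 1996.
The following Monday is April 29, 1996.
The following Friday is May 3, 1996.
Next Monday: May 6, 1996.
The following Friday is May 10, 1996.
The following Monday is May 13, 1996.
The following Friday is May 17, 1996.

May 17, 1996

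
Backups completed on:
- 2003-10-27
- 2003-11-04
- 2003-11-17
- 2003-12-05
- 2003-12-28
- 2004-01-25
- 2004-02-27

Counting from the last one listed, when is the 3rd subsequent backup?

2004-07-05

Gaps: 8, 13, 18, 23, 28, 33 days — each gap is 5 larger than the previous one.
Next gap: 38 days. 2004-02-27 + 38 days = 2004-04-05.
Next gap: 43 days. 2004-04-05 + 43 days = 2004-05-18.
Next gap: 48 days. 2004-05-18 + 48 days = 2004-07-05.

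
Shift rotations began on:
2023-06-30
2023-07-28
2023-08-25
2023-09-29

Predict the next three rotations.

These are Fridays with 28, 28, 35-day gaps.
Each is the final Friday of its month — 2023-06-30 is past the 28th, so '4th Friday' doesn't fit.
October 2023 ends with Friday 2023-10-27.
November 2023 ends with Friday 2023-11-24.
Last Friday of December 2023: 2023-12-29.

2023-10-27, 2023-11-24, 2023-12-29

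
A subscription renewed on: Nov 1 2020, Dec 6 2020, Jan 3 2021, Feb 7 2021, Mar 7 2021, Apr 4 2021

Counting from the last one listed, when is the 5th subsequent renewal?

Gaps: 35, 28, 35, 28, 28 days — a mix of 28 and 35. Every date is a Sunday.
Each is the 1st Sunday of its month.
May 2021 — 1st Sunday is May 2 2021.
1st Sunday of June 2021: Jun 6 2021.
July 2021 — 1st Sunday is Jul 4 2021.
August 2021 — 1st Sunday is Aug 1 2021.
1st Sunday of September 2021: Sep 5 2021.

Sep 5 2021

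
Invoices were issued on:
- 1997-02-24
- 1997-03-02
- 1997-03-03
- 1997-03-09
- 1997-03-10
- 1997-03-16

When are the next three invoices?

Every event lands on a Monday or Sunday (gaps cycle 6, 1, 6, 1, 6).
So the schedule is: every Monday and Sunday.
Next Monday: 1997-03-17.
Next Sunday: 1997-03-23.
The following Monday is 1997-03-24.

1997-03-17, 1997-03-23, 1997-03-24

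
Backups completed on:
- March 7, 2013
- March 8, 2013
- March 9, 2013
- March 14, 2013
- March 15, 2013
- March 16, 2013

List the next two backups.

March 21, 2013; March 22, 2013

The gap pattern 1, 1, 5, 1, 1 repeats every 3 events.
These are the Thursdays, Fridays and Saturdays of each week.
The following Thursday is March 21, 2013.
The following Friday is March 22, 2013.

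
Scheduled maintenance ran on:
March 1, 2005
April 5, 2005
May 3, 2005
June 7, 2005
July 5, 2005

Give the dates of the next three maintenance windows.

These are Tuesdays at 28- or 35-day spacing (35, 28, 35, 28).
The pattern: 1st Tuesday of the month.
August 2005 — 1st Tuesday is August 2, 2005.
1st Tuesday of September 2005: September 6, 2005.
1st Tuesday of October 2005: October 4, 2005.

August 2, 2005; September 6, 2005; October 4, 2005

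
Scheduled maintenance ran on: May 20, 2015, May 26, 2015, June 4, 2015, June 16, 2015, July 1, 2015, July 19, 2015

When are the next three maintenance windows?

Gaps: 6, 9, 12, 15, 18 days — each gap is 3 larger than the previous one.
Next gap: 21 days. July 19, 2015 + 21 days = August 9, 2015.
Next gap: 24 days. August 9, 2015 + 24 days = September 2, 2015.
Next gap: 27 days. September 2, 2015 + 27 days = September 29, 2015.

August 9, 2015; September 2, 2015; September 29, 2015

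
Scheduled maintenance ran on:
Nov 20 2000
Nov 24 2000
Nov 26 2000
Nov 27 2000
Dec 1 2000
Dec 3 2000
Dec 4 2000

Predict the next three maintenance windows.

Dec 8 2000, Dec 10 2000, Dec 11 2000

Every event lands on a Monday or Friday or Sunday (gaps cycle 4, 2, 1, 4, 2, 1).
So the schedule is: every Monday, Friday and Sunday.
Next Friday: Dec 8 2000.
Next Sunday: Dec 10 2000.
Next Monday: Dec 11 2000.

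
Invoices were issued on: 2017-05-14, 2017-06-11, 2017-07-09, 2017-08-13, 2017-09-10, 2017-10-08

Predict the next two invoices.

2017-11-12, 2017-12-10

All dates are Sundays, 28, 28, 35, 28, 28 days apart.
Specifically, the 2nd Sunday of each month.
2nd Sunday of November 2017: 2017-11-12.
2nd Sunday of December 2017: 2017-12-10.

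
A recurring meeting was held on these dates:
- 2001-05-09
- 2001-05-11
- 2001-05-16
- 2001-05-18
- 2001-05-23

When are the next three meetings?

Gaps: 2, 5, 2, 5 days — not constant, but cyclic with period 2.
The events fall on every Wednesday and Friday.
Next Friday: 2001-05-25.
Next Wednesday: 2001-05-30.
Next Friday: 2001-06-01.

2001-05-25, 2001-05-30, 2001-06-01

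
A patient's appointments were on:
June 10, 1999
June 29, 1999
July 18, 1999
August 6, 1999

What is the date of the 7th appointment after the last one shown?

December 17, 1999

Gaps between consecutive events: 19, 19, 19 days — a constant 19-day interval.
August 6, 1999 + 19 days = August 25, 1999.
August 25, 1999 + 19 days = September 13, 1999.
September 13, 1999 + 19 days = October 2, 1999.
October 2, 1999 + 19 days = October 21, 1999.
October 21, 1999 + 19 days = November 9, 1999.
November 9, 1999 + 19 days = November 28, 1999.
November 28, 1999 + 19 days = December 17, 1999.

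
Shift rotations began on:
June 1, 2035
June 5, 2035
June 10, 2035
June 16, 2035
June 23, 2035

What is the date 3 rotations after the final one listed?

Intervals are 4, 5, 6, 7 days — an arithmetic progression with common difference 1.
Next gap: 8 days. June 23, 2035 + 8 days = July 1, 2035.
Next gap: 9 days. July 1, 2035 + 9 days = July 10, 2035.
Next gap: 10 days. July 10, 2035 + 10 days = July 20, 2035.

July 20, 2035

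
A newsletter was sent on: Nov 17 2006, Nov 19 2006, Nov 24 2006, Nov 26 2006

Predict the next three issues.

The gap pattern 2, 5, 2 repeats every 2 events.
These are the Fridays and Sundays of each week.
The following Friday is Dec 1 2006.
The following Sunday is Dec 3 2006.
Next Friday: Dec 8 2006.

Dec 1 2006, Dec 3 2006, Dec 8 2006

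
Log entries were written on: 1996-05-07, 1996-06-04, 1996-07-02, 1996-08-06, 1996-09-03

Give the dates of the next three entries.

All dates are Tuesdays, 28, 28, 35, 28 days apart.
Specifically, the 1st Tuesday of each month.
October 1996 — 1st Tuesday is 1996-10-01.
1st Tuesday of November 1996: 1996-11-05.
1st Tuesday of December 1996: 1996-12-03.

1996-10-01, 1996-11-05, 1996-12-03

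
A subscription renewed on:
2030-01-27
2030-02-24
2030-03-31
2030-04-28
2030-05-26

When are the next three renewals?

2030-06-30, 2030-07-28, 2030-08-25

All Sundays; the gaps (28, 35, 28, 28) vary with month length.
This is the last Sunday of each month.
Last Sunday of June 2030: 2030-06-30.
Last Sunday of July 2030: 2030-07-28.
August 2030 ends with Sunday 2030-08-25.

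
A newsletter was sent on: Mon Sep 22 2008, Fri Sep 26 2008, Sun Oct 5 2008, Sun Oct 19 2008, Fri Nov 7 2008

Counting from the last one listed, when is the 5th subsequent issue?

Sun Apr 26 2009

The spacing grows by 5 each time: 4, 9, 14, 19 days.
Next gap: 24 days. Fri Nov 7 2008 + 24 days = Mon Dec 1 2008.
Next gap: 29 days. Mon Dec 1 2008 + 29 days = Tue Dec 30 2008.
Next gap: 34 days. Tue Dec 30 2008 + 34 days = Mon Feb 2 2009.
Next gap: 39 days. Mon Feb 2 2009 + 39 days = Fri Mar 13 2009.
Next gap: 44 days. Fri Mar 13 2009 + 44 days = Sun Apr 26 2009.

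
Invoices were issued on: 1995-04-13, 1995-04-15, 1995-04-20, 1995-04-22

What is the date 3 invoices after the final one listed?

The gap pattern 2, 5, 2 repeats every 2 events.
These are the Thursdays and Saturdays of each week.
The following Thursday is 1995-04-27.
Next Saturday: 1995-04-29.
Next Thursday: 1995-05-04.

1995-05-04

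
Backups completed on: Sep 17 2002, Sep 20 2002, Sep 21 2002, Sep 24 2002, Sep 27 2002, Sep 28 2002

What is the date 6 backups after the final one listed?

Oct 12 2002

Every event lands on a Tuesday or Friday or Saturday (gaps cycle 3, 1, 3, 3, 1).
So the schedule is: every Tuesday, Friday and Saturday.
Next Tuesday: Oct 1 2002.
The following Friday is Oct 4 2002.
The following Saturday is Oct 5 2002.
The following Tuesday is Oct 8 2002.
The following Friday is Oct 11 2002.
The following Saturday is Oct 12 2002.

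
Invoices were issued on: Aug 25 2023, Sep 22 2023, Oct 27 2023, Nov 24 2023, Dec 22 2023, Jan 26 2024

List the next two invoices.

Gaps: 28, 35, 28, 28, 35 days — a mix of 28 and 35. Every date is a Friday.
Each is the 4th Friday of its month.
February 2024 — 4th Friday is Feb 23 2024.
4th Friday of March 2024: Mar 22 2024.

Feb 23 2024, Mar 22 2024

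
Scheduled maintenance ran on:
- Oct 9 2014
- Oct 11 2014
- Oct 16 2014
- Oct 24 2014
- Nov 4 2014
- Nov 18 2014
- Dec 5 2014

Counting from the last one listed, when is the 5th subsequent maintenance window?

Apr 14 2015

The spacing grows by 3 each time: 2, 5, 8, 11, 14, 17 days.
Next gap: 20 days. Dec 5 2014 + 20 days = Dec 25 2014.
Next gap: 23 days. Dec 25 2014 + 23 days = Jan 17 2015.
Next gap: 26 days. Jan 17 2015 + 26 days = Feb 12 2015.
Next gap: 29 days. Feb 12 2015 + 29 days = Mar 13 2015.
Next gap: 32 days. Mar 13 2015 + 32 days = Apr 14 2015.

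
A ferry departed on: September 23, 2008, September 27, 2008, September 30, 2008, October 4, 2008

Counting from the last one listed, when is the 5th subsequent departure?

Gaps: 4, 3, 4 days — not constant, but cyclic with period 2.
The events fall on every Tuesday and Saturday.
Next Tuesday: October 7, 2008.
Next Saturday: October 11, 2008.
Next Tuesday: October 14, 2008.
The following Saturday is October 18, 2008.
Next Tuesday: October 21, 2008.

October 21, 2008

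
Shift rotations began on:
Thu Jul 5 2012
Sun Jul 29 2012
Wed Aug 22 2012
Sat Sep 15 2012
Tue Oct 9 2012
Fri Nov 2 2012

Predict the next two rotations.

Gaps between consecutive events: 24, 24, 24, 24, 24 days — a constant 24-day interval.
Fri Nov 2 2012 + 24 days = Mon Nov 26 2012.
Mon Nov 26 2012 + 24 days = Thu Dec 20 2012.

Mon Nov 26 2012, Thu Dec 20 2012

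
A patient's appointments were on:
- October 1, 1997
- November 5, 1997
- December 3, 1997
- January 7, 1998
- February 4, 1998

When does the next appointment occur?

Gaps: 35, 28, 35, 28 days — a mix of 28 and 35. Every date is a Wednesday.
Each is the 1st Wednesday of its month.
March 1998 — 1st Wednesday is March 4, 1998.

March 4, 1998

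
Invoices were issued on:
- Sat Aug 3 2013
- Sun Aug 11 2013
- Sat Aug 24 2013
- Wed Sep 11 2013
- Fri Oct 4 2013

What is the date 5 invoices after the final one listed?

Sat Apr 12 2014

Intervals are 8, 13, 18, 23 days — an arithmetic progression with common difference 5.
Next gap: 28 days. Fri Oct 4 2013 + 28 days = Fri Nov 1 2013.
Next gap: 33 days. Fri Nov 1 2013 + 33 days = Wed Dec 4 2013.
Next gap: 38 days. Wed Dec 4 2013 + 38 days = Sat Jan 11 2014.
Next gap: 43 days. Sat Jan 11 2014 + 43 days = Sun Feb 23 2014.
Next gap: 48 days. Sun Feb 23 2014 + 48 days = Sat Apr 12 2014.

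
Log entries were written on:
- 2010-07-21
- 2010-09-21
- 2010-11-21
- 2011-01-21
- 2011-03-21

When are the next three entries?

2011-05-21, 2011-07-21, 2011-09-21

The day-of-month is always 21 (62, 61, 61, 59 days between events).
So this recurs on the 21st of every 2 months.
Next: May 2011 → 2011-05-21.
Next: July 2011 → 2011-07-21.
Next: September 2011 → 2011-09-21.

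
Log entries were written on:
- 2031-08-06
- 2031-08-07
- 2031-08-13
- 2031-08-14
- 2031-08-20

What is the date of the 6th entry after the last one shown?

2031-09-10

Every event lands on a Wednesday or Thursday (gaps cycle 1, 6, 1, 6).
So the schedule is: every Wednesday and Thursday.
Next Thursday: 2031-08-21.
The following Wednesday is 2031-08-27.
The following Thursday is 2031-08-28.
The following Wednesday is 2031-09-03.
The following Thursday is 2031-09-04.
The following Wednesday is 2031-09-10.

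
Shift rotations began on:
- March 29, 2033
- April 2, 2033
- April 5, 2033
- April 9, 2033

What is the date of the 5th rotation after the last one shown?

Gaps: 4, 3, 4 days — not constant, but cyclic with period 2.
The events fall on every Tuesday and Saturday.
Next Tuesday: April 12, 2033.
Next Saturday: April 16, 2033.
Next Tuesday: April 19, 2033.
Next Saturday: April 23, 2033.
Next Tuesday: April 26, 2033.

April 26, 2033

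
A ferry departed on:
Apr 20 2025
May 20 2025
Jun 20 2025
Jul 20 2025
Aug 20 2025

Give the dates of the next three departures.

Sep 20 2025, Oct 20 2025, Nov 20 2025

Gaps: 30, 31, 30, 31 days — not constant. Every event is on the 20th of the month.
Pattern: the 20th of each month.
September 2025: Sep 20 2025.
October 2025: Oct 20 2025.
Next: November 2025 → Nov 20 2025.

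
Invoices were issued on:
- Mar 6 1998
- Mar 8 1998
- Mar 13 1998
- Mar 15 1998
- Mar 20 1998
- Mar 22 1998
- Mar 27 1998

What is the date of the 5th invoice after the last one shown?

Apr 12 1998

Every event lands on a Friday or Sunday (gaps cycle 2, 5, 2, 5, 2, 5).
So the schedule is: every Friday and Sunday.
Next Sunday: Mar 29 1998.
The following Friday is Apr 3 1998.
The following Sunday is Apr 5 1998.
The following Friday is Apr 10 1998.
The following Sunday is Apr 12 1998.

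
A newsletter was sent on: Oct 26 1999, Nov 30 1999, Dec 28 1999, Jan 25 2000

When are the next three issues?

All Tuesdays; the gaps (35, 28, 28) vary with month length.
This is the last Tuesday of each month.
February 2000 ends with Tuesday Feb 29 2000.
Last Tuesday of March 2000: Mar 28 2000.
Last Tuesday of April 2000: Apr 25 2000.

Feb 29 2000, Mar 28 2000, Apr 25 2000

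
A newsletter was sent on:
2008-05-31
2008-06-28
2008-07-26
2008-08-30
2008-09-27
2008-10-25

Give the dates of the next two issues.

2008-11-29, 2008-12-27

All Saturdays; the gaps (28, 28, 35, 28, 28) vary with month length.
This is the last Saturday of each month.
November 2008 ends with Saturday 2008-11-29.
December 2008 ends with Saturday 2008-12-27.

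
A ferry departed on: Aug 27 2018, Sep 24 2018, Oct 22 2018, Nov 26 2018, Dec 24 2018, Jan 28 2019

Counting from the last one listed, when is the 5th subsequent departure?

Gaps: 28, 28, 35, 28, 35 days — a mix of 28 and 35. Every date is a Monday.
Each is the 4th Monday of its month.
February 2019 — 4th Monday is Feb 25 2019.
March 2019 — 4th Monday is Mar 25 2019.
April 2019 — 4th Monday is Apr 22 2019.
4th Monday of May 2019: May 27 2019.
4th Monday of June 2019: Jun 24 2019.

Jun 24 2019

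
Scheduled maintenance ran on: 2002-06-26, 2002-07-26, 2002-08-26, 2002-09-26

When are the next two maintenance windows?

2002-10-26, 2002-11-26

Gaps: 30, 31, 31 days — not constant. Every event is on the 26th of the month.
Pattern: the 26th of each month.
October 2002: 2002-10-26.
Next: November 2002 → 2002-11-26.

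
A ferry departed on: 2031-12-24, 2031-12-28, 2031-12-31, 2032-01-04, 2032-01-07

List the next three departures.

2032-01-11, 2032-01-14, 2032-01-18

Every event lands on a Wednesday or Sunday (gaps cycle 4, 3, 4, 3).
So the schedule is: every Wednesday and Sunday.
The following Sunday is 2032-01-11.
Next Wednesday: 2032-01-14.
Next Sunday: 2032-01-18.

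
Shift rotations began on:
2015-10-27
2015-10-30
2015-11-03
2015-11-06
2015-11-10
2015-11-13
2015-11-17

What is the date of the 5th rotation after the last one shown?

Every event lands on a Tuesday or Friday (gaps cycle 3, 4, 3, 4, 3, 4).
So the schedule is: every Tuesday and Friday.
The following Friday is 2015-11-20.
The following Tuesday is 2015-11-24.
The following Friday is 2015-11-27.
Next Tuesday: 2015-12-01.
The following Friday is 2015-12-04.

2015-12-04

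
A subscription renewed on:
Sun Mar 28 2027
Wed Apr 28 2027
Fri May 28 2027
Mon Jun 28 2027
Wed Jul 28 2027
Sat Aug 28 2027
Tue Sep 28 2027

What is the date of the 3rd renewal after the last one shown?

The day-of-month is always 28 (31, 30, 31, 30, 31, 31 days between events).
So this recurs on the 28th of each month.
October 2027: Thu Oct 28 2027.
November 2027: Sun Nov 28 2027.
Next: December 2027 → Tue Dec 28 2027.

Tue Dec 28 2027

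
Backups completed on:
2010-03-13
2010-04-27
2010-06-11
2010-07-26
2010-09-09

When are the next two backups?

2010-10-24, 2010-12-08

The spacing is 45, 45, 45, 45 days — always 45 days.
2010-09-09 + 45 days = 2010-10-24.
2010-10-24 + 45 days = 2010-12-08.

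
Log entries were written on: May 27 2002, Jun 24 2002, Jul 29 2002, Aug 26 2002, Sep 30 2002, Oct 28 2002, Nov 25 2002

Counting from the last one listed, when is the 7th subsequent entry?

All Mondays; the gaps (28, 35, 28, 35, 28, 28) vary with month length.
This is the last Monday of each month.
December 2002 ends with Monday Dec 30 2002.
Last Monday of January 2003: Jan 27 2003.
February 2003 ends with Monday Feb 24 2003.
Last Monday of March 2003: Mar 31 2003.
April 2003 ends with Monday Apr 28 2003.
Last Monday of May 2003: May 26 2003.
June 2003 ends with Monday Jun 30 2003.

Jun 30 2003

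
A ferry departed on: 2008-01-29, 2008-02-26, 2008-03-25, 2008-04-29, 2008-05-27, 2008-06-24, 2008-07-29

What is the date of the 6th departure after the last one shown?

Every date is a Tuesday; gaps 28, 28, 35, 28, 28, 35 days.
Each is the last Tuesday of its month (at least one falls on the 29th or later, ruling out '4th Tuesday').
Last Tuesday of August 2008: 2008-08-26.
September 2008 ends with Tuesday 2008-09-30.
Last Tuesday of October 2008: 2008-10-28.
November 2008 ends with Tuesday 2008-11-25.
December 2008 ends with Tuesday 2008-12-30.
January 2009 ends with Tuesday 2009-01-27.

2009-01-27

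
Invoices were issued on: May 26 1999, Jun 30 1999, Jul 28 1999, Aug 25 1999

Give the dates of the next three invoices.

Sep 29 1999, Oct 27 1999, Nov 24 1999

All Wednesdays; the gaps (35, 28, 28) vary with month length.
This is the last Wednesday of each month.
Last Wednesday of September 1999: Sep 29 1999.
Last Wednesday of October 1999: Oct 27 1999.
Last Wednesday of November 1999: Nov 24 1999.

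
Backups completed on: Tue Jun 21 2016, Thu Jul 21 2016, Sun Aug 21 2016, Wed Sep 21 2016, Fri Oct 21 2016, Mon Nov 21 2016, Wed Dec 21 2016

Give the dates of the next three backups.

Gaps: 30, 31, 31, 30, 31, 30 days — not constant. Every event is on the 21st of the month.
Pattern: the 21st of each month.
Next: January 2017 → Sat Jan 21 2017.
Next: February 2017 → Tue Feb 21 2017.
March 2017: Tue Mar 21 2017.

Sat Jan 21 2017, Tue Feb 21 2017, Tue Mar 21 2017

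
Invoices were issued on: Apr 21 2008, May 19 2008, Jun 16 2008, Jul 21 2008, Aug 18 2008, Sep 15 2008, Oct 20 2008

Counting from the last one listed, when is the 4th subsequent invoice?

All dates are Mondays, 28, 28, 35, 28, 28, 35 days apart.
Specifically, the 3rd Monday of each month.
3rd Monday of November 2008: Nov 17 2008.
December 2008 — 3rd Monday is Dec 15 2008.
January 2009 — 3rd Monday is Jan 19 2009.
3rd Monday of February 2009: Feb 16 2009.

Feb 16 2009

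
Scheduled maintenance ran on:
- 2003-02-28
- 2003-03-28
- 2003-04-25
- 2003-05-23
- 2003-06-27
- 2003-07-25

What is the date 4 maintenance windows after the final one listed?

All dates are Fridays, 28, 28, 28, 35, 28 days apart.
Specifically, the 4th Friday of each month.
4th Friday of August 2003: 2003-08-22.
4th Friday of September 2003: 2003-09-26.
4th Friday of October 2003: 2003-10-24.
4th Friday of November 2003: 2003-11-28.

2003-11-28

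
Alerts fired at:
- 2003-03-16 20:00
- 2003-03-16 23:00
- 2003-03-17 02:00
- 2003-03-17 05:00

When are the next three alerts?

The interval is a steady 3 hours (3, 3, 3).
2003-03-17 05:00 + 3 h = 2003-03-17 08:00.
2003-03-17 08:00 + 3 h = 2003-03-17 11:00.
2003-03-17 11:00 + 3 h = 2003-03-17 14:00.

2003-03-17 08:00, 2003-03-17 11:00, 2003-03-17 14:00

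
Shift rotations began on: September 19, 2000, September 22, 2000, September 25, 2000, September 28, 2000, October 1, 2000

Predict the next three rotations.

Gaps between consecutive events: 3, 3, 3, 3 days — a constant 3-day interval.
October 1, 2000 + 3 days = October 4, 2000.
October 4, 2000 + 3 days = October 7, 2000.
October 7, 2000 + 3 days = October 10, 2000.

October 4, 2000; October 7, 2000; October 10, 2000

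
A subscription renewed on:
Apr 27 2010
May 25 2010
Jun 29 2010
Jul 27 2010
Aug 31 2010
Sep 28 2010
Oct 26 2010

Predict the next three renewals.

Nov 30 2010, Dec 28 2010, Jan 25 2011

All Tuesdays; the gaps (28, 35, 28, 35, 28, 28) vary with month length.
This is the last Tuesday of each month.
Last Tuesday of November 2010: Nov 30 2010.
Last Tuesday of December 2010: Dec 28 2010.
January 2011 ends with Tuesday Jan 25 2011.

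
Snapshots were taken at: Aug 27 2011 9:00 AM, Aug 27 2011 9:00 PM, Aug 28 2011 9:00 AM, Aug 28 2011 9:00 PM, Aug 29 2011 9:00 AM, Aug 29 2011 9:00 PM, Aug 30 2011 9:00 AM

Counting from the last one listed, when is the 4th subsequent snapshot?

The interval is a steady 12 hours (12, 12, 12, 12, 12, 12).
Aug 30 2011 9:00 AM + 12 h = Aug 30 2011 9:00 PM.
Aug 30 2011 9:00 PM + 12 h = Aug 31 2011 9:00 AM.
Aug 31 2011 9:00 AM + 12 h = Aug 31 2011 9:00 PM.
Aug 31 2011 9:00 PM + 12 h = Sep 1 2011 9:00 AM.

Sep 1 2011 9:00 AM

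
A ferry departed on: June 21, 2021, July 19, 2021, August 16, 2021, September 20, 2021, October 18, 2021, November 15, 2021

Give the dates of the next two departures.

All dates are Mondays, 28, 28, 35, 28, 28 days apart.
Specifically, the 3rd Monday of each month.
3rd Monday of December 2021: December 20, 2021.
3rd Monday of January 2022: January 17, 2022.

December 20, 2021; January 17, 2022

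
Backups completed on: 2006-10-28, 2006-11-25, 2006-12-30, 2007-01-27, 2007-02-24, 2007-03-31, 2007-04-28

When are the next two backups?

Every date is a Saturday; gaps 28, 35, 28, 28, 35, 28 days.
Each is the last Saturday of its month (at least one falls on the 29th or later, ruling out '4th Saturday').
Last Saturday of May 2007: 2007-05-26.
June 2007 ends with Saturday 2007-06-30.

2007-05-26, 2007-06-30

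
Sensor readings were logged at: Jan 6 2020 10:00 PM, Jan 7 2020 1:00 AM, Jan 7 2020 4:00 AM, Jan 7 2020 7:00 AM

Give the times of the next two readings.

Jan 7 2020 10:00 AM, Jan 7 2020 1:00 PM

Gaps: 3, 3, 3 hours — each event is 3 hours after the previous one.
Jan 7 2020 7:00 AM + 3 h = Jan 7 2020 10:00 AM.
Jan 7 2020 10:00 AM + 3 h = Jan 7 2020 1:00 PM.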